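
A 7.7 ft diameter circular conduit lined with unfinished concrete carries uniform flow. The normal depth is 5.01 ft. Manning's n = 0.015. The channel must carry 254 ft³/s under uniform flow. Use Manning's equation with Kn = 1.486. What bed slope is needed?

S = 0.00221

For a circular section of diameter D = 7.7 ft at depth y = 5.01 ft, the central angle is θ = 2 arccos(1 − 2y/D) = 3.754 rad. Then A = (D²/8)(θ − sin θ) = 32.08 ft² and P = Dθ/2 = 14.45 ft.
Hydraulic radius R = A/P = 32.08/14.45 = 2.22 ft.
From Manning's equation, S = [nQ / (1.486 A R^(2/3))]² = [0.015 × 254 / (1.486 × 32.08 × 2.22^(2/3))]² = 0.00221.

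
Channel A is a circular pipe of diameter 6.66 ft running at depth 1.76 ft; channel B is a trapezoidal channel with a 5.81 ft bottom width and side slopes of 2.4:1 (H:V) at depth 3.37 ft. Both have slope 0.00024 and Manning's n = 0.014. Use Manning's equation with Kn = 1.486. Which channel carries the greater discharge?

Channel A: For a circular section of diameter D = 6.66 ft at depth y = 1.76 ft, the central angle is θ = 2 arccos(1 − 2y/D) = 2.16 rad. Then A = (D²/8)(θ − sin θ) = 7.364 ft² and P = Dθ/2 = 7.192 ft. Hydraulic radius R = A/P = 7.364/7.192 = 1.024 ft. Q_A = (1.486/0.014)·7.364·1.024^(2/3)·√0.00024 = 12.3 ft³/s.
Channel B: With bottom width b = 5.81 ft and side slope z = 2.4: A = (b + zy)y = (5.81 + 2.4×3.37)×3.37 = 46.84 ft²; P = b + 2y√(1+z²) = 5.81 + 2×3.37×2.6 = 23.33 ft. Hydraulic radius R = A/P = 46.84/23.33 = 2.007 ft. Q_B = (1.486/0.014)·46.84·2.007^(2/3)·√0.00024 = 122.5 ft³/s.
Q_A = 12.3 ft³/s vs Q_B = 122.5 ft³/s, so channel B carries more.

channel B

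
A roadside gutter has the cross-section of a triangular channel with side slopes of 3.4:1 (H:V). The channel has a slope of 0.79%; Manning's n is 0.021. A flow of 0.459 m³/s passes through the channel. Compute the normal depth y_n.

Manning's equation rearranged: A R^(2/3) = nQ / (1·√S) = 0.021 × 0.459 / (√0.0079) = 0.1084.
Try y = 0.405 m: A R^(2/3) = 0.1871 — too large.
Try y = 0.275 m: A R^(2/3) = 0.06663 — too small.
Try y = 0.33 m: A R^(2/3) = 0.1083 — matches.

y_n = 0.33 m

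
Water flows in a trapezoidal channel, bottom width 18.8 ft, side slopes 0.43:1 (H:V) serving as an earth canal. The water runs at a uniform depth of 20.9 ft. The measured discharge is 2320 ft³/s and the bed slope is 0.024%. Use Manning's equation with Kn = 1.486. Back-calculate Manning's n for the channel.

With bottom width b = 18.8 ft and side slope z = 0.43: A = (b + zy)y = (18.8 + 0.43×20.9)×20.9 = 580.7 ft²; P = b + 2y√(1+z²) = 18.8 + 2×20.9×1.089 = 64.3 ft.
Hydraulic radius R = A/P = 580.7/64.3 = 9.032 ft.
Rearranging Manning's equation: n = (1.486/Q) A R^(2/3) S^(1/2) = (1.486/2320) × 580.7 × 9.032^(2/3) × √0.00024 = 0.025.

n = 0.025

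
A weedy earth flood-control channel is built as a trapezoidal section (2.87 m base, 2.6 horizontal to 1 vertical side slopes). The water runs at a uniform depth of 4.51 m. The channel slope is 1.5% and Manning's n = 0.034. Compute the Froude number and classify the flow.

supercritical

With bottom width b = 2.87 m and side slope z = 2.6: A = (b + zy)y = (2.87 + 2.6×4.51)×4.51 = 65.83 m²; P = b + 2y√(1+z²) = 2.87 + 2×4.51×2.786 = 28 m.
Hydraulic radius R = A/P = 65.83/28 = 2.351 m.
V = (1/n) R^(2/3) √S = (1/0.034) × 2.351^(2/3) × √0.015 = 6.369 m/s. Hydraulic depth D_h = A/T = 65.83/26.32 = 2.501 m.
Froude number Fr = V/√(g·D_h) = 6.369/√(9.81×2.501) = 1.29, which is greater than 1, so the flow is supercritical.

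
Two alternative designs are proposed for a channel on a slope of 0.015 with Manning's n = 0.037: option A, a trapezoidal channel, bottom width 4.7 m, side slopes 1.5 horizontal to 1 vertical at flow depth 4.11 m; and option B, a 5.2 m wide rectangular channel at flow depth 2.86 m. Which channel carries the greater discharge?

channel A

Channel A: With bottom width b = 4.7 m and side slope z = 1.5: A = (b + zy)y = (4.7 + 1.5×4.11)×4.11 = 44.66 m²; P = b + 2y√(1+z²) = 4.7 + 2×4.11×1.803 = 19.52 m. Hydraulic radius R = A/P = 44.66/19.52 = 2.288 m. Q_A = (1/0.037)·44.66·2.288^(2/3)·√0.015 = 256.6 m³/s.
Channel B: Flow area A = b·y = 5.2 × 2.86 = 14.87 m². Wetted perimeter P = b + 2y = 5.2 + 2×2.86 = 10.92 m. Hydraulic radius R = A/P = 14.87/10.92 = 1.362 m. Q_B = (1/0.037)·14.87·1.362^(2/3)·√0.015 = 60.48 m³/s.
Q_A = 256.6 m³/s vs Q_B = 60.48 m³/s, so channel A carries more.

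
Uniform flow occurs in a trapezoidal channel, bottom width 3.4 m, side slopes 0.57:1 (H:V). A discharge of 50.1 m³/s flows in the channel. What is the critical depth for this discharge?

At critical depth, Q² T / (g A³) = 1, i.e. A³/T = Q²/g = 50.1²/9.81 = 255.9.
At y = 3.11 m: A³/T = 599.4 — over.
At y = 2.43 m: A³/T = 254.8 — close enough.

y_c = 2.43 m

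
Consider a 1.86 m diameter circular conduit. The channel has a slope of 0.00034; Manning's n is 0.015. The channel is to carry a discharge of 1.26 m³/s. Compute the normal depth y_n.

Manning's equation rearranged: A R^(2/3) = nQ / (1·√S) = 0.015 × 1.26 / (√0.00034) = 1.025.
Try y = 1.26 m: A R^(2/3) = 1.307 — too large.
Try y = 0.911 m: A R^(2/3) = 0.7872 — too small.
Try y = 1.07 m: A R^(2/3) = 1.026 — ≈ 1.025.

y_n = 1.07 m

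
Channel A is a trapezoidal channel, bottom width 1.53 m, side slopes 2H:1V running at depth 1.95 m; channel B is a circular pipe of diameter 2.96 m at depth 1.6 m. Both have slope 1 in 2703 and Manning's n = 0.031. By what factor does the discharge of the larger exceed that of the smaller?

Channel A: With bottom width b = 1.53 m and side slope z = 2: A = (b + zy)y = (1.53 + 2×1.95)×1.95 = 10.59 m²; P = b + 2y√(1+z²) = 1.53 + 2×1.95×2.236 = 10.25 m. Hydraulic radius R = A/P = 10.59/10.25 = 1.033 m. Q_A = (1/0.031)·10.59·1.033^(2/3)·√0.00037 = 6.713 m³/s.
Channel B: For a circular section of diameter D = 2.96 m at depth y = 1.6 m, the central angle is θ = 2 arccos(1 − 2y/D) = 3.304 rad. Then A = (D²/8)(θ − sin θ) = 3.795 m² and P = Dθ/2 = 4.89 m. Hydraulic radius R = A/P = 3.795/4.89 = 0.7762 m. Q_B = (1/0.031)·3.795·0.7762^(2/3)·√0.00037 = 1.989 m³/s.
The larger discharge is 6.713 m³/s and the smaller is 1.989 m³/s; the ratio is 3.38.

3.38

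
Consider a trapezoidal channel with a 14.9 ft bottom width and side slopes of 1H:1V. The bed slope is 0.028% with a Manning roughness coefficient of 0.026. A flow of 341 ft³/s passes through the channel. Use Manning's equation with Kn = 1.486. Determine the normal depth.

Manning's equation rearranged: A R^(2/3) = nQ / (1.486·√S) = 0.026 × 341 / (1.486 × √0.00028) = 356.6.
Try y = 7.36 ft: A R^(2/3) = 452.3 — high.
Try y = 5.1 ft: A R^(2/3) = 234.2 — low.
Try y = 6.46 ft: A R^(2/3) = 356.9 — ≈ 356.6.

y_n = 6.46 ft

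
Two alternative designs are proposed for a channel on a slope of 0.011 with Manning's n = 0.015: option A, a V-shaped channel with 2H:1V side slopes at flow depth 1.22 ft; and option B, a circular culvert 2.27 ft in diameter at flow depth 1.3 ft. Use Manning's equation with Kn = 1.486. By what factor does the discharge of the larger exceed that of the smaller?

Channel A: For a triangular section with side slope z = 2: A = zy² = 2×1.22² = 2.977 ft²; P = 2y√(1+z²) = 2×1.22×2.236 = 5.456 ft. Hydraulic radius R = A/P = 2.977/5.456 = 0.5456 ft. Q_A = (1.486/0.015)·2.977·0.5456^(2/3)·√0.011 = 20.65 ft³/s.
Channel B: For a circular section of diameter D = 2.27 ft at depth y = 1.3 ft, the central angle is θ = 2 arccos(1 − 2y/D) = 3.433 rad. Then A = (D²/8)(θ − sin θ) = 2.397 ft² and P = Dθ/2 = 3.897 ft. Hydraulic radius R = A/P = 2.397/3.897 = 0.615 ft. Q_B = (1.486/0.015)·2.397·0.615^(2/3)·√0.011 = 18.01 ft³/s.
The larger discharge is 20.65 ft³/s and the smaller is 18.01 ft³/s; the ratio is 1.15.

1.15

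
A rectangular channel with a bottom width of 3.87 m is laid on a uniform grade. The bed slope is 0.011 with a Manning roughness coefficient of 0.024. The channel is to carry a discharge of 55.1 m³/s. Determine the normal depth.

Manning's equation rearranged: A R^(2/3) = nQ / (1·√S) = 0.024 × 55.1 / (√0.011) = 12.61.
Try y = 3.69 m: A R^(2/3) = 16.74 — too large.
Try y = 2.94 m: A R^(2/3) = 12.61 — matches.

y_n = 2.94 m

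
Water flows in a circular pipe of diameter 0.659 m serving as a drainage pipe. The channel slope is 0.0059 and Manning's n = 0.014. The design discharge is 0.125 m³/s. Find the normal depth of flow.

Manning's equation rearranged: A R^(2/3) = nQ / (1·√S) = 0.014 × 0.125 / (√0.0059) = 0.02278.
At y = 0.161 m: A R^(2/3) = 0.01341 — low.
At y = 0.268 m: A R^(2/3) = 0.0356 — high.
At y = 0.211 m: A R^(2/3) = 0.02276 — ≈ 0.02278.

y_n = 0.211 m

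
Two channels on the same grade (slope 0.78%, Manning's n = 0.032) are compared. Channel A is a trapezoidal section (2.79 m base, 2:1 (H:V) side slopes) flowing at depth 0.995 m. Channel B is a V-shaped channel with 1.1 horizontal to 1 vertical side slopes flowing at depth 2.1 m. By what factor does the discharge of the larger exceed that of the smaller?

1.14

Channel A: With bottom width b = 2.79 m and side slope z = 2: A = (b + zy)y = (2.79 + 2×0.995)×0.995 = 4.756 m²; P = b + 2y√(1+z²) = 2.79 + 2×0.995×2.236 = 7.24 m. Hydraulic radius R = A/P = 4.756/7.24 = 0.6569 m. Q_A = (1/0.032)·4.756·0.6569^(2/3)·√0.0078 = 9.92 m³/s.
Channel B: For a triangular section with side slope z = 1.1: A = zy² = 1.1×2.1² = 4.851 m²; P = 2y√(1+z²) = 2×2.1×1.487 = 6.244 m. Hydraulic radius R = A/P = 4.851/6.244 = 0.7769 m. Q_B = (1/0.032)·4.851·0.7769^(2/3)·√0.0078 = 11.31 m³/s.
The larger discharge is 11.31 m³/s and the smaller is 9.92 m³/s; the ratio is 1.14.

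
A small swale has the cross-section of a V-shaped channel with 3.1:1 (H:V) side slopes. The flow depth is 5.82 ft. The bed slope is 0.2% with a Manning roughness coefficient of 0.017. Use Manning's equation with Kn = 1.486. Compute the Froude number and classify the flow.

subcritical

For a triangular section with side slope z = 3.1: A = zy² = 3.1×5.82² = 105 ft²; P = 2y√(1+z²) = 2×5.82×3.257 = 37.91 ft.
Hydraulic radius R = A/P = 105/37.91 = 2.769 ft.
V = (1.486/n) R^(2/3) √S = (1.486/0.017) × 2.769^(2/3) × √0.002 = 7.709 ft/s. Hydraulic depth D_h = A/T = 105/36.08 = 2.91 ft.
Froude number Fr = V/√(g·D_h) = 7.709/√(32.2×2.91) = 0.796, which is less than 1, so the flow is subcritical.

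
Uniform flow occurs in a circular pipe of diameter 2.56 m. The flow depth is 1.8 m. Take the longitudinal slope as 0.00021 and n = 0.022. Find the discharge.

Q = 2.12 m³/s

For a circular section of diameter D = 2.56 m at depth y = 1.8 m, the central angle is θ = 2 arccos(1 − 2y/D) = 3.978 rad. Then A = (D²/8)(θ − sin θ) = 3.867 m² and P = Dθ/2 = 5.092 m.
Hydraulic radius R = A/P = 3.867/5.092 = 0.7594 m.
Manning's equation: Q = (1/n) A R^(2/3) S^(1/2) = (1/0.022) × 3.867 × 0.7594^(2/3) × 0.00021^(1/2) = 2.12 m³/s.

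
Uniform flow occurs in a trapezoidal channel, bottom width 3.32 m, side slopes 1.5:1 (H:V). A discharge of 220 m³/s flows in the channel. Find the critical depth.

y_c = 4.38 m

At critical depth, Q² T / (g A³) = 1, i.e. A³/T = Q²/g = 220²/9.81 = 4934.
Trying y = 3.29 m: A³/T = 1519 — short.
Trying y = 4.97 m: A³/T = 8424 — over.
Trying y = 4.38 m: A³/T = 4938 — close enough.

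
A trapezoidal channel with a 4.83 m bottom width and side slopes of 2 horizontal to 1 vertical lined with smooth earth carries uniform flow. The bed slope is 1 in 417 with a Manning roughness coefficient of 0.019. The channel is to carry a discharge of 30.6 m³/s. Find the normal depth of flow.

Manning's equation rearranged: A R^(2/3) = nQ / (1·√S) = 0.019 × 30.6 / (√0.002398) = 11.87.
Trying y = 1.73 m: A R^(2/3) = 15.66 — too large.
Trying y = 1.33 m: A R^(2/3) = 9.452 — too small.
Trying y = 1.5 m: A R^(2/3) = 11.88 — close enough.

y_n = 1.5 m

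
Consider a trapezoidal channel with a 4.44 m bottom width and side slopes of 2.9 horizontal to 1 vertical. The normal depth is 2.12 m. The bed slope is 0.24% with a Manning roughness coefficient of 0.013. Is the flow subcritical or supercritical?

With bottom width b = 4.44 m and side slope z = 2.9: A = (b + zy)y = (4.44 + 2.9×2.12)×2.12 = 22.45 m²; P = b + 2y√(1+z²) = 4.44 + 2×2.12×3.068 = 17.45 m.
Hydraulic radius R = A/P = 22.45/17.45 = 1.287 m.
V = (1/n) R^(2/3) √S = (1/0.013) × 1.287^(2/3) × √0.0024 = 4.458 m/s. Hydraulic depth D_h = A/T = 22.45/16.74 = 1.341 m.
Froude number Fr = V/√(g·D_h) = 4.458/√(9.81×1.341) = 1.23, which is greater than 1, so the flow is supercritical.

supercritical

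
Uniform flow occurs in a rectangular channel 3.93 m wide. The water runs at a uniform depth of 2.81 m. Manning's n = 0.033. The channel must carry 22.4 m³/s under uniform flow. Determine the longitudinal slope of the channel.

S = 0.00369

Flow area A = b·y = 3.93 × 2.81 = 11.04 m². Wetted perimeter P = b + 2y = 3.93 + 2×2.81 = 9.55 m.
Hydraulic radius R = A/P = 11.04/9.55 = 1.156 m.
From Manning's equation, S = [nQ / (1 A R^(2/3))]² = [0.033 × 22.4 / (1 × 11.04 × 1.156^(2/3))]² = 0.00369.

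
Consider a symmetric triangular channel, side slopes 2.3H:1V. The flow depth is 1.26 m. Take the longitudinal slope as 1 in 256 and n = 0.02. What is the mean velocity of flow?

For a triangular section with side slope z = 2.3: A = zy² = 2.3×1.26² = 3.651 m²; P = 2y√(1+z²) = 2×1.26×2.508 = 6.32 m.
Hydraulic radius R = A/P = 3.651/6.32 = 0.5778 m.
From Manning's equation, V = (1/n) R^(2/3) S^(1/2) = (1/0.02) × 0.5778^(2/3) × 0.003906^(1/2) = 2.17 m/s.

V = 2.17 m/s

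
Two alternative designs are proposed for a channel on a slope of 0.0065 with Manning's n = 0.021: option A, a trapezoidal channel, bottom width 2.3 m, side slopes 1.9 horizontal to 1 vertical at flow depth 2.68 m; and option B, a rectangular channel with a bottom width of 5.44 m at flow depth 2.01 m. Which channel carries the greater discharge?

Channel A: With bottom width b = 2.3 m and side slope z = 1.9: A = (b + zy)y = (2.3 + 1.9×2.68)×2.68 = 19.81 m²; P = b + 2y√(1+z²) = 2.3 + 2×2.68×2.147 = 13.81 m. Hydraulic radius R = A/P = 19.81/13.81 = 1.435 m. Q_A = (1/0.021)·19.81·1.435^(2/3)·√0.0065 = 96.75 m³/s.
Channel B: Flow area A = b·y = 5.44 × 2.01 = 10.93 m². Wetted perimeter P = b + 2y = 5.44 + 2×2.01 = 9.46 m. Hydraulic radius R = A/P = 10.93/9.46 = 1.156 m. Q_B = (1/0.021)·10.93·1.156^(2/3)·√0.0065 = 46.23 m³/s.
Q_A = 96.75 m³/s vs Q_B = 46.23 m³/s, so channel A carries more.

channel A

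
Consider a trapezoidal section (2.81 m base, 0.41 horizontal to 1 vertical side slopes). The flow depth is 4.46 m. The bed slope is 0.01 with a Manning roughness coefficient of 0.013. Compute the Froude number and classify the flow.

With bottom width b = 2.81 m and side slope z = 0.41: A = (b + zy)y = (2.81 + 0.41×4.46)×4.46 = 20.69 m²; P = b + 2y√(1+z²) = 2.81 + 2×4.46×1.081 = 12.45 m.
Hydraulic radius R = A/P = 20.69/12.45 = 1.662 m.
V = (1/n) R^(2/3) √S = (1/0.013) × 1.662^(2/3) × √0.01 = 10.79 m/s. Hydraulic depth D_h = A/T = 20.69/6.467 = 3.199 m.
Froude number Fr = V/√(g·D_h) = 10.79/√(9.81×3.199) = 1.93, which is greater than 1, so the flow is supercritical.

supercritical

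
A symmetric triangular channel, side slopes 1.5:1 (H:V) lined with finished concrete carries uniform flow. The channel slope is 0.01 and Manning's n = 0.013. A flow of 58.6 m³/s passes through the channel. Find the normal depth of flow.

Manning's equation rearranged: A R^(2/3) = nQ / (1·√S) = 0.013 × 58.6 / (√0.01) = 7.618.
Try y = 2.51 m: A R^(2/3) = 9.727 — high.
Try y = 1.94 m: A R^(2/3) = 4.894 — low.
Try y = 2.29 m: A R^(2/3) = 7.616 — ≈ 7.618.

y_n = 2.29 m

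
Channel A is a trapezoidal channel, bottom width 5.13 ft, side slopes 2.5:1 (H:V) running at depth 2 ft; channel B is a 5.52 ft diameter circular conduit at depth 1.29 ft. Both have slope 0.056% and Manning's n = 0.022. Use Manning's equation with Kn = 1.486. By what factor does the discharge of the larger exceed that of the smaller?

Channel A: With bottom width b = 5.13 ft and side slope z = 2.5: A = (b + zy)y = (5.13 + 2.5×2)×2 = 20.26 ft²; P = b + 2y√(1+z²) = 5.13 + 2×2×2.693 = 15.9 ft. Hydraulic radius R = A/P = 20.26/15.9 = 1.274 ft. Q_A = (1.486/0.022)·20.26·1.274^(2/3)·√0.00056 = 38.06 ft³/s.
Channel B: For a circular section of diameter D = 5.52 ft at depth y = 1.29 ft, the central angle is θ = 2 arccos(1 − 2y/D) = 2.018 rad. Then A = (D²/8)(θ − sin θ) = 4.253 ft² and P = Dθ/2 = 5.57 ft. Hydraulic radius R = A/P = 4.253/5.57 = 0.7635 ft. Q_B = (1.486/0.022)·4.253·0.7635^(2/3)·√0.00056 = 5.679 ft³/s.
The larger discharge is 38.06 ft³/s and the smaller is 5.679 ft³/s; the ratio is 6.7.

6.7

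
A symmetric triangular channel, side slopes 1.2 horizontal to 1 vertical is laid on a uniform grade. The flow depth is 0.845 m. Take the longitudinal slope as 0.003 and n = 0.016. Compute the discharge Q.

Q = 1.39 m³/s

For a triangular section with side slope z = 1.2: A = zy² = 1.2×0.845² = 0.8568 m²; P = 2y√(1+z²) = 2×0.845×1.562 = 2.64 m.
Hydraulic radius R = A/P = 0.8568/2.64 = 0.3246 m.
Manning's equation: Q = (1/n) A R^(2/3) S^(1/2) = (1/0.016) × 0.8568 × 0.3246^(2/3) × 0.003^(1/2) = 1.39 m³/s.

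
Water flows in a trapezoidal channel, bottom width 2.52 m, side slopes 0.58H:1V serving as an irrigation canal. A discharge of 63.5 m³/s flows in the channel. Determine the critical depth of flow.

y_c = 3.14 m

At critical depth, Q² T / (g A³) = 1, i.e. A³/T = Q²/g = 63.5²/9.81 = 411.
At y = 2.15 m: A³/T = 106 — too small.
At y = 3.88 m: A³/T = 903.2 — too large.
At y = 3.14 m: A³/T = 411 — close enough.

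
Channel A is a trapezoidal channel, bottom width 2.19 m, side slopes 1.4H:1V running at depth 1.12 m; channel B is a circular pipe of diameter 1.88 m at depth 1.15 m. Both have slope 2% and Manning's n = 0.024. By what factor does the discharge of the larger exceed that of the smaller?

Channel A: With bottom width b = 2.19 m and side slope z = 1.4: A = (b + zy)y = (2.19 + 1.4×1.12)×1.12 = 4.209 m²; P = b + 2y√(1+z²) = 2.19 + 2×1.12×1.72 = 6.044 m. Hydraulic radius R = A/P = 4.209/6.044 = 0.6964 m. Q_A = (1/0.024)·4.209·0.6964^(2/3)·√0.02 = 19.49 m³/s.
Channel B: For a circular section of diameter D = 1.88 m at depth y = 1.15 m, the central angle is θ = 2 arccos(1 − 2y/D) = 3.592 rad. Then A = (D²/8)(θ − sin θ) = 1.779 m² and P = Dθ/2 = 3.377 m. Hydraulic radius R = A/P = 1.779/3.377 = 0.527 m. Q_B = (1/0.024)·1.779·0.527^(2/3)·√0.02 = 6.841 m³/s.
The larger discharge is 19.49 m³/s and the smaller is 6.841 m³/s; the ratio is 2.85.

2.85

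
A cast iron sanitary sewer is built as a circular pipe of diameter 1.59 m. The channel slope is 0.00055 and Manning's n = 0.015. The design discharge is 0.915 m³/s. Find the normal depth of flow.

y_n = 0.837 m

Manning's equation rearranged: A R^(2/3) = nQ / (1·√S) = 0.015 × 0.915 / (√0.00055) = 0.5852.
At y = 0.986 m: A R^(2/3) = 0.758 — high.
At y = 0.605 m: A R^(2/3) = 0.33 — low.
At y = 0.837 m: A R^(2/3) = 0.5851 — close enough.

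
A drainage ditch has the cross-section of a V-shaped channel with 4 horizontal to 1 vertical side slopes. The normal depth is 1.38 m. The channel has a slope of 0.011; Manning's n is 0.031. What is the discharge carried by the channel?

Q = 19.7 m³/s

For a triangular section with side slope z = 4: A = zy² = 4×1.38² = 7.618 m²; P = 2y√(1+z²) = 2×1.38×4.123 = 11.38 m.
Hydraulic radius R = A/P = 7.618/11.38 = 0.6694 m.
Manning's equation: Q = (1/n) A R^(2/3) S^(1/2) = (1/0.031) × 7.618 × 0.6694^(2/3) × 0.011^(1/2) = 19.7 m³/s.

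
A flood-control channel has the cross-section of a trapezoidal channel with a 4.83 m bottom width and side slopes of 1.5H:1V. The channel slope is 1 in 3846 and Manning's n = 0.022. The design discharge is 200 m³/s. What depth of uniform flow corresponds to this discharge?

y_n = 7.27 m

Manning's equation rearranged: A R^(2/3) = nQ / (1·√S) = 0.022 × 200 / (√0.00026) = 272.9.
Trying y = 6.34 m: A R^(2/3) = 200.8 — short.
Trying y = 8.36 m: A R^(2/3) = 375.1 — over.
Trying y = 7.27 m: A R^(2/3) = 272.9 — close enough.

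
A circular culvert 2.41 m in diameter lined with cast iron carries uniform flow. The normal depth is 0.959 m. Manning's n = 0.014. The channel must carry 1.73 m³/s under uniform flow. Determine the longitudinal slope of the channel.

For a circular section of diameter D = 2.41 m at depth y = 0.959 m, the central angle is θ = 2 arccos(1 − 2y/D) = 2.73 rad. Then A = (D²/8)(θ − sin θ) = 1.692 m² and P = Dθ/2 = 3.29 m.
Hydraulic radius R = A/P = 1.692/3.29 = 0.5143 m.
From Manning's equation, S = [nQ / (1 A R^(2/3))]² = [0.014 × 1.73 / (1 × 1.692 × 0.5143^(2/3))]² = 0.000497.

S = 0.000497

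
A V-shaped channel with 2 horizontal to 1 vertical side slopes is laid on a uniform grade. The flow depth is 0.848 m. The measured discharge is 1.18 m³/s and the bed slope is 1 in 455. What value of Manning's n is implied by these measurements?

n = 0.0299

For a triangular section with side slope z = 2: A = zy² = 2×0.848² = 1.438 m²; P = 2y√(1+z²) = 2×0.848×2.236 = 3.792 m.
Hydraulic radius R = A/P = 1.438/3.792 = 0.3792 m.
Rearranging Manning's equation: n = (1/Q) A R^(2/3) S^(1/2) = (1/1.18) × 1.438 × 0.3792^(2/3) × √0.002198 = 0.0299.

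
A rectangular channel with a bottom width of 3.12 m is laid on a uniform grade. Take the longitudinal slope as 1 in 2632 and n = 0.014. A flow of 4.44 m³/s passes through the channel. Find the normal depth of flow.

Manning's equation rearranged: A R^(2/3) = nQ / (1·√S) = 0.014 × 4.44 / (√0.0003799) = 3.189.
Try y = 1.11 m: A R^(2/3) = 2.595 — short.
Try y = 1.44 m: A R^(2/3) = 3.705 — over.
Try y = 1.29 m: A R^(2/3) = 3.191 — matches.

y_n = 1.29 m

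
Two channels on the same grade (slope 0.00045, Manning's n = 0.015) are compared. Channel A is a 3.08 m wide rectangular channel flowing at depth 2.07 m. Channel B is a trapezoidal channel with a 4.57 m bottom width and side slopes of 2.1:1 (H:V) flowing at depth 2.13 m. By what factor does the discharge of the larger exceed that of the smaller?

Channel A: Flow area A = b·y = 3.08 × 2.07 = 6.376 m². Wetted perimeter P = b + 2y = 3.08 + 2×2.07 = 7.22 m. Hydraulic radius R = A/P = 6.376/7.22 = 0.883 m. Q_A = (1/0.015)·6.376·0.883^(2/3)·√0.00045 = 8.299 m³/s.
Channel B: With bottom width b = 4.57 m and side slope z = 2.1: A = (b + zy)y = (4.57 + 2.1×2.13)×2.13 = 19.26 m²; P = b + 2y√(1+z²) = 4.57 + 2×2.13×2.326 = 14.48 m. Hydraulic radius R = A/P = 19.26/14.48 = 1.33 m. Q_B = (1/0.015)·19.26·1.33^(2/3)·√0.00045 = 32.95 m³/s.
The larger discharge is 32.95 m³/s and the smaller is 8.299 m³/s; the ratio is 3.97.

3.97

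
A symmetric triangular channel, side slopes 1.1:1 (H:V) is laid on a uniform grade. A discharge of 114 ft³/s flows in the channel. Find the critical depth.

At critical depth, Q² T / (g A³) = 1, i.e. A³/T = Q²/g = 114²/32.2 = 403.6.
At y = 4.55 ft: A³/T = 1180 — too large.
At y = 2.69 ft: A³/T = 85.22 — too small.
At y = 3.67 ft: A³/T = 402.8 — close enough.

y_c = 3.67 ft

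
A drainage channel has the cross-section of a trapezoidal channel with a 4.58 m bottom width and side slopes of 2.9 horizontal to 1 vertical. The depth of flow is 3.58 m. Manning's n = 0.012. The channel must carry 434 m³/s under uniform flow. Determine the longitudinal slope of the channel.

S = 0.00371

With bottom width b = 4.58 m and side slope z = 2.9: A = (b + zy)y = (4.58 + 2.9×3.58)×3.58 = 53.56 m²; P = b + 2y√(1+z²) = 4.58 + 2×3.58×3.068 = 26.54 m.
Hydraulic radius R = A/P = 53.56/26.54 = 2.018 m.
From Manning's equation, S = [nQ / (1 A R^(2/3))]² = [0.012 × 434 / (1 × 53.56 × 2.018^(2/3))]² = 0.00371.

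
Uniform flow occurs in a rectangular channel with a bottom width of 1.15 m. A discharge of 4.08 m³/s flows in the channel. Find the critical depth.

For a rectangular channel, critical depth y_c = (q²/g)^(1/3) where q = Q/b = 4.08/1.15 = 3.548 m²/s.
So y_c = (3.548²/9.81)^(1/3) = 1.09 m.

y_c = 1.09 m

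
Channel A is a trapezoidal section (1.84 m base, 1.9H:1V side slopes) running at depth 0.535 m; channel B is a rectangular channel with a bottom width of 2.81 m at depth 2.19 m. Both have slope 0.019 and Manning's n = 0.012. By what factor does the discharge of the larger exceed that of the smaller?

7.05

Channel A: With bottom width b = 1.84 m and side slope z = 1.9: A = (b + zy)y = (1.84 + 1.9×0.535)×0.535 = 1.528 m²; P = b + 2y√(1+z²) = 1.84 + 2×0.535×2.147 = 4.137 m. Hydraulic radius R = A/P = 1.528/4.137 = 0.3694 m. Q_A = (1/0.012)·1.528·0.3694^(2/3)·√0.019 = 9.037 m³/s.
Channel B: Flow area A = b·y = 2.81 × 2.19 = 6.154 m². Wetted perimeter P = b + 2y = 2.81 + 2×2.19 = 7.19 m. Hydraulic radius R = A/P = 6.154/7.19 = 0.8559 m. Q_B = (1/0.012)·6.154·0.8559^(2/3)·√0.019 = 63.72 m³/s.
The larger discharge is 63.72 m³/s and the smaller is 9.037 m³/s; the ratio is 7.05.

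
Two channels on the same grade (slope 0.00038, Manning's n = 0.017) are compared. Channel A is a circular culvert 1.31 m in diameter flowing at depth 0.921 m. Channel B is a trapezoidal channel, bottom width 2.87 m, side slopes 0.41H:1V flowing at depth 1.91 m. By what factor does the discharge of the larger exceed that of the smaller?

12.9

Channel A: For a circular section of diameter D = 1.31 m at depth y = 0.921 m, the central angle is θ = 2 arccos(1 − 2y/D) = 3.978 rad. Then A = (D²/8)(θ − sin θ) = 1.013 m² and P = Dθ/2 = 2.606 m. Hydraulic radius R = A/P = 1.013/2.606 = 0.3886 m. Q_A = (1/0.017)·1.013·0.3886^(2/3)·√0.00038 = 0.6183 m³/s.
Channel B: With bottom width b = 2.87 m and side slope z = 0.41: A = (b + zy)y = (2.87 + 0.41×1.91)×1.91 = 6.977 m²; P = b + 2y√(1+z²) = 2.87 + 2×1.91×1.081 = 6.999 m. Hydraulic radius R = A/P = 6.977/6.999 = 0.997 m. Q_B = (1/0.017)·6.977·0.997^(2/3)·√0.00038 = 7.985 m³/s.
The larger discharge is 7.985 m³/s and the smaller is 0.6183 m³/s; the ratio is 12.9.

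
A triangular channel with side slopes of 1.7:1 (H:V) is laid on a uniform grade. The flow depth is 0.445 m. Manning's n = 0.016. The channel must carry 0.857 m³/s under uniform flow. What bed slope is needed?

S = 0.015

For a triangular section with side slope z = 1.7: A = zy² = 1.7×0.445² = 0.3366 m²; P = 2y√(1+z²) = 2×0.445×1.972 = 1.755 m.
Hydraulic radius R = A/P = 0.3366/1.755 = 0.1918 m.
From Manning's equation, S = [nQ / (1 A R^(2/3))]² = [0.016 × 0.857 / (1 × 0.3366 × 0.1918^(2/3))]² = 0.015.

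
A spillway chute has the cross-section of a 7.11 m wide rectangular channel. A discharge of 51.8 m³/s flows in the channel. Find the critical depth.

y_c = 1.76 m

For a rectangular channel, critical depth y_c = (q²/g)^(1/3) where q = Q/b = 51.8/7.11 = 7.286 m²/s.
So y_c = (7.286²/9.81)^(1/3) = 1.76 m.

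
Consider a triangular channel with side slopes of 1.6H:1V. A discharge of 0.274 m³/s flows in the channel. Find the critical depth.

y_c = 0.359 m

At critical depth, Q² T / (g A³) = 1, i.e. A³/T = Q²/g = 0.274²/9.81 = 0.007653.
At y = 0.408 m: A³/T = 0.01447 — too large.
At y = 0.297 m: A³/T = 0.002958 — too small.
At y = 0.359 m: A³/T = 0.007633 — close enough.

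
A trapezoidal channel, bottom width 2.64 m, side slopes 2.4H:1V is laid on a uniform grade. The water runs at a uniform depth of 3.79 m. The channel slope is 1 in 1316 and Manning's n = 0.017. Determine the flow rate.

Q = 114 m³/s

With bottom width b = 2.64 m and side slope z = 2.4: A = (b + zy)y = (2.64 + 2.4×3.79)×3.79 = 44.48 m²; P = b + 2y√(1+z²) = 2.64 + 2×3.79×2.6 = 22.35 m.
Hydraulic radius R = A/P = 44.48/22.35 = 1.99 m.
Manning's equation: Q = (1/n) A R^(2/3) S^(1/2) = (1/0.017) × 44.48 × 1.99^(2/3) × 0.0007599^(1/2) = 114 m³/s.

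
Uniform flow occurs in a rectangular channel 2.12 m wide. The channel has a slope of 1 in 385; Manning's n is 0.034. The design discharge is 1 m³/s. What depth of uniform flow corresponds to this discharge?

y_n = 0.598 m

Manning's equation rearranged: A R^(2/3) = nQ / (1·√S) = 0.034 × 1 / (√0.002597) = 0.6671.
Trying y = 0.483 m: A R^(2/3) = 0.4908 — short.
Trying y = 0.72 m: A R^(2/3) = 0.8679 — over.
Trying y = 0.598 m: A R^(2/3) = 0.6678 — close enough.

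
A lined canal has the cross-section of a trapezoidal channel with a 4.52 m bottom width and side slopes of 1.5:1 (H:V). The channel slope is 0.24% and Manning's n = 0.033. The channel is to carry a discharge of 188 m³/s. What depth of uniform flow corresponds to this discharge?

y_n = 5.21 m

Manning's equation rearranged: A R^(2/3) = nQ / (1·√S) = 0.033 × 188 / (√0.0024) = 126.6.
Trying y = 5.95 m: A R^(2/3) = 169.3 — too large.
Trying y = 4.61 m: A R^(2/3) = 96.93 — too small.
Trying y = 5.21 m: A R^(2/3) = 126.4 — close enough.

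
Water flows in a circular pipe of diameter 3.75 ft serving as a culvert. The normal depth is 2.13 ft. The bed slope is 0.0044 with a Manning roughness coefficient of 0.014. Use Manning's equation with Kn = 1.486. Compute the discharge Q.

Q = 45.9 ft³/s

For a circular section of diameter D = 3.75 ft at depth y = 2.13 ft, the central angle is θ = 2 arccos(1 − 2y/D) = 3.414 rad. Then A = (D²/8)(θ − sin θ) = 6.476 ft² and P = Dθ/2 = 6.402 ft.
Hydraulic radius R = A/P = 6.476/6.402 = 1.011 ft.
Manning's equation: Q = (1.486/n) A R^(2/3) S^(1/2) = (1.486/0.014) × 6.476 × 1.011^(2/3) × 0.0044^(1/2) = 45.9 ft³/s.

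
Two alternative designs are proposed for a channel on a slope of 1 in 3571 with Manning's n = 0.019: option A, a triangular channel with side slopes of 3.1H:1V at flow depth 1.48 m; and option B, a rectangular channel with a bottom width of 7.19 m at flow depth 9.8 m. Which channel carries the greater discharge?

channel B

Channel A: For a triangular section with side slope z = 3.1: A = zy² = 3.1×1.48² = 6.79 m²; P = 2y√(1+z²) = 2×1.48×3.257 = 9.642 m. Hydraulic radius R = A/P = 6.79/9.642 = 0.7043 m. Q_A = (1/0.019)·6.79·0.7043^(2/3)·√0.00028 = 4.734 m³/s.
Channel B: Flow area A = b·y = 7.19 × 9.8 = 70.46 m². Wetted perimeter P = b + 2y = 7.19 + 2×9.8 = 26.79 m. Hydraulic radius R = A/P = 70.46/26.79 = 2.63 m. Q_B = (1/0.019)·70.46·2.63^(2/3)·√0.00028 = 118.2 m³/s.
Q_A = 4.734 m³/s vs Q_B = 118.2 m³/s, so channel B carries more.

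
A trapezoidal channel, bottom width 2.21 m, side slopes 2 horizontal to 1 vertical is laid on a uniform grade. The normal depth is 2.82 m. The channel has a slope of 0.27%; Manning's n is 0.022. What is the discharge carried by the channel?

With bottom width b = 2.21 m and side slope z = 2: A = (b + zy)y = (2.21 + 2×2.82)×2.82 = 22.14 m²; P = b + 2y√(1+z²) = 2.21 + 2×2.82×2.236 = 14.82 m.
Hydraulic radius R = A/P = 22.14/14.82 = 1.494 m.
Manning's equation: Q = (1/n) A R^(2/3) S^(1/2) = (1/0.022) × 22.14 × 1.494^(2/3) × 0.0027^(1/2) = 68.3 m³/s.

Q = 68.3 m³/s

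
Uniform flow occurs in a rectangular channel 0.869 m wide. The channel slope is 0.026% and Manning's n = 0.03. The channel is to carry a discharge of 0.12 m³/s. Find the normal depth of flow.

y_n = 0.634 m

Manning's equation rearranged: A R^(2/3) = nQ / (1·√S) = 0.03 × 0.12 / (√0.00026) = 0.2233.
At y = 0.502 m: A R^(2/3) = 0.1651 — too small.
At y = 0.76 m: A R^(2/3) = 0.2803 — too large.
At y = 0.634 m: A R^(2/3) = 0.2232 — ≈ 0.2233.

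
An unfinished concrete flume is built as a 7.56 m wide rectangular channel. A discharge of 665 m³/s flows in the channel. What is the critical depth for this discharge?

For a rectangular channel, critical depth y_c = (q²/g)^(1/3) where q = Q/b = 665/7.56 = 87.96 m²/s.
So y_c = (87.96²/9.81)^(1/3) = 9.24 m.

y_c = 9.24 m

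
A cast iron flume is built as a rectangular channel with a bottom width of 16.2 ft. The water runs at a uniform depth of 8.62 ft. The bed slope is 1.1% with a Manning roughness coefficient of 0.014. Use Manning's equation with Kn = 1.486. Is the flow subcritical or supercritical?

Flow area A = b·y = 16.2 × 8.62 = 139.6 ft². Wetted perimeter P = b + 2y = 16.2 + 2×8.62 = 33.44 ft.
Hydraulic radius R = A/P = 139.6/33.44 = 4.176 ft.
V = (1.486/n) R^(2/3) √S = (1.486/0.014) × 4.176^(2/3) × √0.011 = 28.87 ft/s. Hydraulic depth D_h = A/T = 139.6/16.2 = 8.62 ft.
Froude number Fr = V/√(g·D_h) = 28.87/√(32.2×8.62) = 1.73, which is greater than 1, so the flow is supercritical.

supercritical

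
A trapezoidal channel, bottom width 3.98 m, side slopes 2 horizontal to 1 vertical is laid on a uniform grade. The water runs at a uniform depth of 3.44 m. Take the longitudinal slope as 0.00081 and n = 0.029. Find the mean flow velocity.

V = 1.52 m/s

With bottom width b = 3.98 m and side slope z = 2: A = (b + zy)y = (3.98 + 2×3.44)×3.44 = 37.36 m²; P = b + 2y√(1+z²) = 3.98 + 2×3.44×2.236 = 19.36 m.
Hydraulic radius R = A/P = 37.36/19.36 = 1.929 m.
From Manning's equation, V = (1/n) R^(2/3) S^(1/2) = (1/0.029) × 1.929^(2/3) × 0.00081^(1/2) = 1.52 m/s.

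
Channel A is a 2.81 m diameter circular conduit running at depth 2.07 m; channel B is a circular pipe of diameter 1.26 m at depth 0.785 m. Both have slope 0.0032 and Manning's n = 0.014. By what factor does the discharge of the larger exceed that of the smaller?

Channel A: For a circular section of diameter D = 2.81 m at depth y = 2.07 m, the central angle is θ = 2 arccos(1 − 2y/D) = 4.128 rad. Then A = (D²/8)(θ − sin θ) = 4.897 m² and P = Dθ/2 = 5.799 m. Hydraulic radius R = A/P = 4.897/5.799 = 0.8444 m. Q_A = (1/0.014)·4.897·0.8444^(2/3)·√0.0032 = 17.68 m³/s.
Channel B: For a circular section of diameter D = 1.26 m at depth y = 0.785 m, the central angle is θ = 2 arccos(1 − 2y/D) = 3.639 rad. Then A = (D²/8)(θ − sin θ) = 0.8168 m² and P = Dθ/2 = 2.292 m. Hydraulic radius R = A/P = 0.8168/2.292 = 0.3563 m. Q_B = (1/0.014)·0.8168·0.3563^(2/3)·√0.0032 = 1.659 m³/s.
The larger discharge is 17.68 m³/s and the smaller is 1.659 m³/s; the ratio is 10.7.

10.7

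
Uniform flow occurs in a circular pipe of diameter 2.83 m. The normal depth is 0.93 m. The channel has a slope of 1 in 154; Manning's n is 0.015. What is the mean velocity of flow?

V = 3.48 m/s

For a circular section of diameter D = 2.83 m at depth y = 0.93 m, the central angle is θ = 2 arccos(1 − 2y/D) = 2.442 rad. Then A = (D²/8)(θ − sin θ) = 1.8 m² and P = Dθ/2 = 3.455 m.
Hydraulic radius R = A/P = 1.8/3.455 = 0.5209 m.
From Manning's equation, V = (1/n) R^(2/3) S^(1/2) = (1/0.015) × 0.5209^(2/3) × 0.006494^(1/2) = 3.48 m/s.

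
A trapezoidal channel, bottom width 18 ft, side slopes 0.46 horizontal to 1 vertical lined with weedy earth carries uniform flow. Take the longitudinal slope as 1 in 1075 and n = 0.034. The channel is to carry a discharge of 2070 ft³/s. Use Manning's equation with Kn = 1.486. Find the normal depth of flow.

y_n = 15.9 ft

Manning's equation rearranged: A R^(2/3) = nQ / (1.486·√S) = 0.034 × 2070 / (1.486 × √0.0009302) = 1553.
Trying y = 19 ft: A R^(2/3) = 2115 — over.
Trying y = 12.7 ft: A R^(2/3) = 1064 — short.
Trying y = 15.9 ft: A R^(2/3) = 1555 — matches.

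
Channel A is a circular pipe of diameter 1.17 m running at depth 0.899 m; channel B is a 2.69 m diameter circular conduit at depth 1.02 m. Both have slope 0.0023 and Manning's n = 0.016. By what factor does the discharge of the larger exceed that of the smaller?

Channel A: For a circular section of diameter D = 1.17 m at depth y = 0.899 m, the central angle is θ = 2 arccos(1 − 2y/D) = 4.275 rad. Then A = (D²/8)(θ − sin θ) = 0.8865 m² and P = Dθ/2 = 2.501 m. Hydraulic radius R = A/P = 0.8865/2.501 = 0.3545 m. Q_A = (1/0.016)·0.8865·0.3545^(2/3)·√0.0023 = 1.331 m³/s.
Channel B: For a circular section of diameter D = 2.69 m at depth y = 1.02 m, the central angle is θ = 2 arccos(1 − 2y/D) = 2.653 rad. Then A = (D²/8)(θ − sin θ) = 1.976 m² and P = Dθ/2 = 3.569 m. Hydraulic radius R = A/P = 1.976/3.569 = 0.5536 m. Q_B = (1/0.016)·1.976·0.5536^(2/3)·√0.0023 = 3.993 m³/s.
The larger discharge is 3.993 m³/s and the smaller is 1.331 m³/s; the ratio is 3.

3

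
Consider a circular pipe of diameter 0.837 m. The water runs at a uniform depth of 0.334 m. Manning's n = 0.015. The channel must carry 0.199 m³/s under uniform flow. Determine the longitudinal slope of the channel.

For a circular section of diameter D = 0.837 m at depth y = 0.334 m, the central angle is θ = 2 arccos(1 − 2y/D) = 2.735 rad. Then A = (D²/8)(θ − sin θ) = 0.2049 m² and P = Dθ/2 = 1.145 m.
Hydraulic radius R = A/P = 0.2049/1.145 = 0.179 m.
From Manning's equation, S = [nQ / (1 A R^(2/3))]² = [0.015 × 0.199 / (1 × 0.2049 × 0.179^(2/3))]² = 0.0021.

S = 0.0021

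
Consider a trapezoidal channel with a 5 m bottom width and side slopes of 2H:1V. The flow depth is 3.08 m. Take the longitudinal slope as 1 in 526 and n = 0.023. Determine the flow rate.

With bottom width b = 5 m and side slope z = 2: A = (b + zy)y = (5 + 2×3.08)×3.08 = 34.37 m²; P = b + 2y√(1+z²) = 5 + 2×3.08×2.236 = 18.77 m.
Hydraulic radius R = A/P = 34.37/18.77 = 1.831 m.
Manning's equation: Q = (1/n) A R^(2/3) S^(1/2) = (1/0.023) × 34.37 × 1.831^(2/3) × 0.001901^(1/2) = 97.5 m³/s.

Q = 97.5 m³/s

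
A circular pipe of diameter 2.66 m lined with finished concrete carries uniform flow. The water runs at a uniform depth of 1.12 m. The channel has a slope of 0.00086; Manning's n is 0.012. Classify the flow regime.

For a circular section of diameter D = 2.66 m at depth y = 1.12 m, the central angle is θ = 2 arccos(1 − 2y/D) = 2.824 rad. Then A = (D²/8)(θ − sin θ) = 2.222 m² and P = Dθ/2 = 3.757 m.
Hydraulic radius R = A/P = 2.222/3.757 = 0.5916 m.
V = (1/n) R^(2/3) √S = (1/0.012) × 0.5916^(2/3) × √0.00086 = 1.722 m/s. Hydraulic depth D_h = A/T = 2.222/2.627 = 0.8461 m.
Froude number Fr = V/√(g·D_h) = 1.722/√(9.81×0.8461) = 0.598, which is less than 1, so the flow is subcritical.

subcritical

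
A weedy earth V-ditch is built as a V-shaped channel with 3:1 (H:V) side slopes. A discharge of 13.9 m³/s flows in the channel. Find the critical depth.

y_c = 1.34 m

At critical depth, Q² T / (g A³) = 1, i.e. A³/T = Q²/g = 13.9²/9.81 = 19.7.
Trying y = 1.54 m: A³/T = 38.98 — too large.
Trying y = 0.999 m: A³/T = 4.478 — too small.
Trying y = 1.34 m: A³/T = 19.44 — matches.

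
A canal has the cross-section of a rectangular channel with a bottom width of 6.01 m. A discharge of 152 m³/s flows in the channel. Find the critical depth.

For a rectangular channel, critical depth y_c = (q²/g)^(1/3) where q = Q/b = 152/6.01 = 25.29 m²/s.
So y_c = (25.29²/9.81)^(1/3) = 4.02 m.

y_c = 4.02 m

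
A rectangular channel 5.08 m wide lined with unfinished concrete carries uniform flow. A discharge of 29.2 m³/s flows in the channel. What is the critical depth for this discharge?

y_c = 1.5 m

For a rectangular channel, critical depth y_c = (q²/g)^(1/3) where q = Q/b = 29.2/5.08 = 5.748 m²/s.
So y_c = (5.748²/9.81)^(1/3) = 1.5 m.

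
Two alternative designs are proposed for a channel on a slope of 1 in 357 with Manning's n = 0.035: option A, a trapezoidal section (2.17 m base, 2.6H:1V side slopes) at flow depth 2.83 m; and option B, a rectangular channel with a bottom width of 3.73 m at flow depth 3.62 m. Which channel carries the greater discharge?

Channel A: With bottom width b = 2.17 m and side slope z = 2.6: A = (b + zy)y = (2.17 + 2.6×2.83)×2.83 = 26.96 m²; P = b + 2y√(1+z²) = 2.17 + 2×2.83×2.786 = 17.94 m. Hydraulic radius R = A/P = 26.96/17.94 = 1.503 m. Q_A = (1/0.035)·26.96·1.503^(2/3)·√0.002801 = 53.51 m³/s.
Channel B: Flow area A = b·y = 3.73 × 3.62 = 13.5 m². Wetted perimeter P = b + 2y = 3.73 + 2×3.62 = 10.97 m. Hydraulic radius R = A/P = 13.5/10.97 = 1.231 m. Q_B = (1/0.035)·13.5·1.231^(2/3)·√0.002801 = 23.45 m³/s.
Q_A = 53.51 m³/s vs Q_B = 23.45 m³/s, so channel A carries more.

channel A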